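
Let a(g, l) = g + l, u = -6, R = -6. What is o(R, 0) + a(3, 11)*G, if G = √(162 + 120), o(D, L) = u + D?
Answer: -12 + 14*√282 ≈ 223.10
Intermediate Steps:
o(D, L) = -6 + D
G = √282 ≈ 16.793
o(R, 0) + a(3, 11)*G = (-6 - 6) + (3 + 11)*√282 = -12 + 14*√282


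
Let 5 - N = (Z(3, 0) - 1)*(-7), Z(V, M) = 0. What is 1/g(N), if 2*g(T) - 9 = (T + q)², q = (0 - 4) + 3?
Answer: ⅑ ≈ 0.11111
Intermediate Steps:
q = -1 (q = -4 + 3 = -1)
N = -2 (N = 5 - (0 - 1)*(-7) = 5 - (-1)*(-7) = 5 - 1*7 = 5 - 7 = -2)
g(T) = 9/2 + (-1 + T)²/2 (g(T) = 9/2 + (T - 1)²/2 = 9/2 + (-1 + T)²/2)
1/g(N) = 1/(9/2 + (-1 - 2)²/2) = 1/(9/2 + (½)*(-3)²) = 1/(9/2 + (½)*9) = 1/(9/2 + 9/2) = 1/9 = ⅑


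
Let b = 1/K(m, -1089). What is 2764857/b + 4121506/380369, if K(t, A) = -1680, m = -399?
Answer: -1766798694829934/380369 ≈ -4.6450e+9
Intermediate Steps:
b = -1/1680 (b = 1/(-1680) = -1/1680 ≈ -0.00059524)
2764857/b + 4121506/380369 = 2764857/(-1/1680) + 4121506/380369 = 2764857*(-1680) + 4121506*(1/380369) = -4644959760 + 4121506/380369 = -1766798694829934/380369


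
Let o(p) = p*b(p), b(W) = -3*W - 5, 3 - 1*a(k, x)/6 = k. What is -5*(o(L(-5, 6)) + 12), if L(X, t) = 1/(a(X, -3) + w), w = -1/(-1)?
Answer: -142820/2401 ≈ -59.484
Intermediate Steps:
a(k, x) = 18 - 6*k
w = 1 (w = -1*(-1) = 1)
L(X, t) = 1/(19 - 6*X) (L(X, t) = 1/((18 - 6*X) + 1) = 1/(19 - 6*X))
b(W) = -5 - 3*W
o(p) = p*(-5 - 3*p)
-5*(o(L(-5, 6)) + 12) = -5*(-(-1/(-19 + 6*(-5)))*(5 + 3*(-1/(-19 + 6*(-5)))) + 12) = -5*(-(-1/(-19 - 30))*(5 + 3*(-1/(-19 - 30))) + 12) = -5*(-(-1/(-49))*(5 + 3*(-1/(-49))) + 12) = -5*(-(-1*(-1/49))*(5 + 3*(-1*(-1/49))) + 12) = -5*(-1*1/49*(5 + 3*(1/49)) + 12) = -5*(-1*1/49*(5 + 3/49) + 12) = -5*(-1*1/49*248/49 + 12) = -5*(-248/2401 + 12) = -5*28564/2401 = -142820/2401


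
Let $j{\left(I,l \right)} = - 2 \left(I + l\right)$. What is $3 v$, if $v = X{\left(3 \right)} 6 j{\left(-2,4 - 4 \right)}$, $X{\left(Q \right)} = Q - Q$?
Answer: $0$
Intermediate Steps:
$j{\left(I,l \right)} = - 2 I - 2 l$
$X{\left(Q \right)} = 0$
$v = 0$ ($v = 0 \cdot 6 \left(\left(-2\right) \left(-2\right) - 2 \left(4 - 4\right)\right) = 0 \left(4 - 0\right) = 0 \left(4 + 0\right) = 0 \cdot 4 = 0$)
$3 v = 3 \cdot 0 = 0$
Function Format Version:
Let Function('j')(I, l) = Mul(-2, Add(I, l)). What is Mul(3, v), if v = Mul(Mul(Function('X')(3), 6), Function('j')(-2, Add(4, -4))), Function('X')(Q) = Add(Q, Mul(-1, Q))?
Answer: 0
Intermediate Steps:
Function('j')(I, l) = Add(Mul(-2, I), Mul(-2, l))
Function('X')(Q) = 0
v = 0 (v = Mul(Mul(0, 6), Add(Mul(-2, -2), Mul(-2, Add(4, -4)))) = Mul(0, Add(4, Mul(-2, 0))) = Mul(0, Add(4, 0)) = Mul(0, 4) = 0)
Mul(3, v) = Mul(3, 0) = 0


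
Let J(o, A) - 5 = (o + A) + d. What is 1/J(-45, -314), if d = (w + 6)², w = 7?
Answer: -1/185 ≈ -0.0054054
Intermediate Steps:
d = 169 (d = (7 + 6)² = 13² = 169)
J(o, A) = 174 + A + o (J(o, A) = 5 + ((o + A) + 169) = 5 + ((A + o) + 169) = 5 + (169 + A + o) = 174 + A + o)
1/J(-45, -314) = 1/(174 - 314 - 45) = 1/(-185) = -1/185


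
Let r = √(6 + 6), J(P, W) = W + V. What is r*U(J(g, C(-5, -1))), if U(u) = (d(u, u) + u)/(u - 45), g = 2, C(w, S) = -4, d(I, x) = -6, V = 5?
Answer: 5*√3/22 ≈ 0.39365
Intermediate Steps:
J(P, W) = 5 + W (J(P, W) = W + 5 = 5 + W)
U(u) = (-6 + u)/(-45 + u) (U(u) = (-6 + u)/(u - 45) = (-6 + u)/(-45 + u))
r = 2*√3 (r = √12 = 2*√3 ≈ 3.4641)
r*U(J(g, C(-5, -1))) = (2*√3)*((-6 + (5 - 4))/(-45 + (5 - 4))) = (2*√3)*((-6 + 1)/(-45 + 1)) = (2*√3)*(-5/(-44)) = (2*√3)*(-1/44*(-5)) = (2*√3)*(5/44) = 5*√3/22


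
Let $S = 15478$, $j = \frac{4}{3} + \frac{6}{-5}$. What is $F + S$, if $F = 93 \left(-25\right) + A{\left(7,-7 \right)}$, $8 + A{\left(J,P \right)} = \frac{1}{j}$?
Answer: $\frac{26305}{2} \approx 13153.0$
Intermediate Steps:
$j = \frac{2}{15}$ ($j = 4 \cdot \frac{1}{3} + 6 \left(- \frac{1}{5}\right) = \frac{4}{3} - \frac{6}{5} = \frac{2}{15} \approx 0.13333$)
$A{\left(J,P \right)} = - \frac{1}{2}$ ($A{\left(J,P \right)} = -8 + \frac{1}{\frac{2}{15}} = -8 + \frac{15}{2} = - \frac{1}{2}$)
$F = - \frac{4651}{2}$ ($F = 93 \left(-25\right) - \frac{1}{2} = -2325 - \frac{1}{2} = - \frac{4651}{2} \approx -2325.5$)
$F + S = - \frac{4651}{2} + 15478 = \frac{26305}{2}$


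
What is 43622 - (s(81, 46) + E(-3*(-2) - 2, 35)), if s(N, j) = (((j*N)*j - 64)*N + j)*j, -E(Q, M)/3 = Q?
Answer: -638341514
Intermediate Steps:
E(Q, M) = -3*Q
s(N, j) = j*(j + N*(-64 + N*j²)) (s(N, j) = (((N*j)*j - 64)*N + j)*j = ((N*j² - 64)*N + j)*j = ((-64 + N*j²)*N + j)*j = (N*(-64 + N*j²) + j)*j = (j + N*(-64 + N*j²))*j = j*(j + N*(-64 + N*j²)))
43622 - (s(81, 46) + E(-3*(-2) - 2, 35)) = 43622 - (46*(46 - 64*81 + 81²*46²) - 3*(-3*(-2) - 2)) = 43622 - (46*(46 - 5184 + 6561*2116) - 3*(6 - 2)) = 43622 - (46*(46 - 5184 + 13883076) - 3*4) = 43622 - (46*13877938 - 12) = 43622 - (638385148 - 12) = 43622 - 1*638385136 = 43622 - 638385136 = -638341514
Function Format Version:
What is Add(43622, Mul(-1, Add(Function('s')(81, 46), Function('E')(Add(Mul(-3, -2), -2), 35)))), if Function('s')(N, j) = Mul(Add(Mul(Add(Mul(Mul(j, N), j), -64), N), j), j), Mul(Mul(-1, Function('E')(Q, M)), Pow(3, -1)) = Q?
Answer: -638341514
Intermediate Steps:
Function('E')(Q, M) = Mul(-3, Q)
Function('s')(N, j) = Mul(j, Add(j, Mul(N, Add(-64, Mul(N, Pow(j, 2)))))) (Function('s')(N, j) = Mul(Add(Mul(Add(Mul(Mul(N, j), j), -64), N), j), j) = Mul(Add(Mul(Add(Mul(N, Pow(j, 2)), -64), N), j), j) = Mul(Add(Mul(Add(-64, Mul(N, Pow(j, 2))), N), j), j) = Mul(Add(Mul(N, Add(-64, Mul(N, Pow(j, 2)))), j), j) = Mul(Add(j, Mul(N, Add(-64, Mul(N, Pow(j, 2))))), j) = Mul(j, Add(j, Mul(N, Add(-64, Mul(N, Pow(j, 2)))))))
Add(43622, Mul(-1, Add(Function('s')(81, 46), Function('E')(Add(Mul(-3, -2), -2), 35)))) = Add(43622, Mul(-1, Add(Mul(46, Add(46, Mul(-64, 81), Mul(Pow(81, 2), Pow(46, 2)))), Mul(-3, Add(Mul(-3, -2), -2))))) = Add(43622, Mul(-1, Add(Mul(46, Add(46, -5184, Mul(6561, 2116))), Mul(-3, Add(6, -2))))) = Add(43622, Mul(-1, Add(Mul(46, Add(46, -5184, 13883076)), Mul(-3, 4)))) = Add(43622, Mul(-1, Add(Mul(46, 13877938), -12))) = Add(43622, Mul(-1, Add(638385148, -12))) = Add(43622, Mul(-1, 638385136)) = Add(43622, -638385136) = -638341514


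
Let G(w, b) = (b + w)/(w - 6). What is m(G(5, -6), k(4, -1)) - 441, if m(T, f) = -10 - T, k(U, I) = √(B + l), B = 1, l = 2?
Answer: -452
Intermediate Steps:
k(U, I) = √3 (k(U, I) = √(1 + 2) = √3)
G(w, b) = (b + w)/(-6 + w)
m(G(5, -6), k(4, -1)) - 441 = (-10 - (-6 + 5)/(-6 + 5)) - 441 = (-10 - (-1)/(-1)) - 441 = (-10 - (-1)*(-1)) - 441 = (-10 - 1*1) - 441 = (-10 - 1) - 441 = -11 - 441 = -452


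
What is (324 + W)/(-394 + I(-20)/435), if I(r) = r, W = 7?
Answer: -28797/34282 ≈ -0.84000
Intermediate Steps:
(324 + W)/(-394 + I(-20)/435) = (324 + 7)/(-394 - 20/435) = 331/(-394 - 20*1/435) = 331/(-394 - 4/87) = 331/(-34282/87) = 331*(-87/34282) = -28797/34282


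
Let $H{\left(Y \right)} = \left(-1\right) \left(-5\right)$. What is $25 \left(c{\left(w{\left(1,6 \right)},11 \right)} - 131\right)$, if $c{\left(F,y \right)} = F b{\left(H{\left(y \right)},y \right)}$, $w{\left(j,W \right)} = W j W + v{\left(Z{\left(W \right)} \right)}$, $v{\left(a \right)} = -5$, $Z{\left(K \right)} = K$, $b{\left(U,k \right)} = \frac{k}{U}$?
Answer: $-1570$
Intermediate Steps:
$H{\left(Y \right)} = 5$
$w{\left(j,W \right)} = -5 + j W^{2}$ ($w{\left(j,W \right)} = W j W - 5 = j W^{2} - 5 = -5 + j W^{2}$)
$c{\left(F,y \right)} = \frac{F y}{5}$ ($c{\left(F,y \right)} = F \frac{y}{5} = \frac{F y}{5}$)
$25 \left(c{\left(w{\left(1,6 \right)},11 \right)} - 131\right) = 25 \left(\frac{1}{5} \left(-5 + 1 \cdot 6^{2}\right) 11 - 131\right) = 25 \left(\frac{1}{5} \left(-5 + 1 \cdot 36\right) 11 - 131\right) = 25 \left(\frac{1}{5} \left(-5 + 36\right) 11 - 131\right) = 25 \left(\frac{1}{5} \cdot 31 \cdot 11 - 131\right) = 25 \left(\frac{341}{5} - 131\right) = 25 \left(- \frac{314}{5}\right) = -1570$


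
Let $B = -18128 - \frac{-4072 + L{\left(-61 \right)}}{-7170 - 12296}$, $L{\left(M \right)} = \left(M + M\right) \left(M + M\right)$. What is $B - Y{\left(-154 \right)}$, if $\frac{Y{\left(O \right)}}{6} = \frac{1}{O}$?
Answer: $- \frac{13585420987}{749441} \approx -18127.0$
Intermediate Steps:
$L{\left(M \right)} = 4 M^{2}$ ($L{\left(M \right)} = 2 M 2 M = 4 M^{2}$)
$B = - \frac{176434418}{9733}$ ($B = -18128 - \frac{-4072 + 4 \left(-61\right)^{2}}{-7170 - 12296} = -18128 - \frac{-4072 + 4 \cdot 3721}{-19466} = -18128 - \left(-4072 + 14884\right) \left(- \frac{1}{19466}\right) = -18128 - 10812 \left(- \frac{1}{19466}\right) = -18128 - - \frac{5406}{9733} = -18128 + \frac{5406}{9733} = - \frac{176434418}{9733} \approx -18127.0$)
$Y{\left(O \right)} = \frac{6}{O}$
$B - Y{\left(-154 \right)} = - \frac{176434418}{9733} - \frac{6}{-154} = - \frac{176434418}{9733} - 6 \left(- \frac{1}{154}\right) = - \frac{176434418}{9733} - - \frac{3}{77} = - \frac{176434418}{9733} + \frac{3}{77} = - \frac{13585420987}{749441}$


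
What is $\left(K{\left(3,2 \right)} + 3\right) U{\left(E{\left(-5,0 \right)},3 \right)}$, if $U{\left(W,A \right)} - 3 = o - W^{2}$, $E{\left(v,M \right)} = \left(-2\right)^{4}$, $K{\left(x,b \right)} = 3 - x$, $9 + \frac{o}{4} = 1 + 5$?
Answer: $-795$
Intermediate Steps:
$o = -12$ ($o = -36 + 4 \left(1 + 5\right) = -36 + 4 \cdot 6 = -36 + 24 = -12$)
$E{\left(v,M \right)} = 16$
$U{\left(W,A \right)} = -9 - W^{2}$ ($U{\left(W,A \right)} = 3 - \left(12 + W^{2}\right) = -9 - W^{2}$)
$\left(K{\left(3,2 \right)} + 3\right) U{\left(E{\left(-5,0 \right)},3 \right)} = \left(\left(3 - 3\right) + 3\right) \left(-9 - 16^{2}\right) = \left(\left(3 - 3\right) + 3\right) \left(-9 - 256\right) = \left(0 + 3\right) \left(-9 - 256\right) = 3 \left(-265\right) = -795$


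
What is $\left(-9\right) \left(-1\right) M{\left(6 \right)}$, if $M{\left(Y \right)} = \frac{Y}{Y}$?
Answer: $9$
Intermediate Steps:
$M{\left(Y \right)} = 1$
$\left(-9\right) \left(-1\right) M{\left(6 \right)} = \left(-9\right) \left(-1\right) 1 = 9 \cdot 1 = 9$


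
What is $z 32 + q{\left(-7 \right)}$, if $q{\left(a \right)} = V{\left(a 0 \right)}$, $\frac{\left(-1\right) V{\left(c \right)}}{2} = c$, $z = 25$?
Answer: $800$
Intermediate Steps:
$V{\left(c \right)} = - 2 c$
$q{\left(a \right)} = 0$ ($q{\left(a \right)} = - 2 a 0 = \left(-2\right) 0 = 0$)
$z 32 + q{\left(-7 \right)} = 25 \cdot 32 + 0 = 800 + 0 = 800$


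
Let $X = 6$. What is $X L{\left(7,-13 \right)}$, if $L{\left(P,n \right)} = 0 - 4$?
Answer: $-24$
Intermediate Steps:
$L{\left(P,n \right)} = -4$ ($L{\left(P,n \right)} = 0 - 4 = -4$)
$X L{\left(7,-13 \right)} = 6 \left(-4\right) = -24$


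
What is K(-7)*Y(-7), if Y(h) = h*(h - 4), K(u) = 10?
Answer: 770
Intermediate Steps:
Y(h) = h*(-4 + h)
K(-7)*Y(-7) = 10*(-7*(-4 - 7)) = 10*(-7*(-11)) = 10*77 = 770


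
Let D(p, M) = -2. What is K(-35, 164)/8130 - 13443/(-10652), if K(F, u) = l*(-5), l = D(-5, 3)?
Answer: 10939811/8660076 ≈ 1.2632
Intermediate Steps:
l = -2
K(F, u) = 10 (K(F, u) = -2*(-5) = 10)
K(-35, 164)/8130 - 13443/(-10652) = 10/8130 - 13443/(-10652) = 10*(1/8130) - 13443*(-1/10652) = 1/813 + 13443/10652 = 10939811/8660076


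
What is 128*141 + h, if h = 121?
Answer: 18169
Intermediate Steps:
128*141 + h = 128*141 + 121 = 18048 + 121 = 18169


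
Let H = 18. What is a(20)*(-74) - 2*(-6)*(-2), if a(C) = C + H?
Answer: -2836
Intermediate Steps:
a(C) = 18 + C (a(C) = C + 18 = 18 + C)
a(20)*(-74) - 2*(-6)*(-2) = (18 + 20)*(-74) - 2*(-6)*(-2) = 38*(-74) + 12*(-2) = -2812 - 24 = -2836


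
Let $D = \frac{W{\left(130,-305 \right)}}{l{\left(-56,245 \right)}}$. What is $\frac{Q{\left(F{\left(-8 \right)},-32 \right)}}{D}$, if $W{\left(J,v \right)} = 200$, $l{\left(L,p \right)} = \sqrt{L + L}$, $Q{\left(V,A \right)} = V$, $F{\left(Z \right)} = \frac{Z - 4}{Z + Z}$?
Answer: $\frac{3 i \sqrt{7}}{200} \approx 0.039686 i$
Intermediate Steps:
$F{\left(Z \right)} = \frac{-4 + Z}{2 Z}$
$l{\left(L,p \right)} = \sqrt{2} \sqrt{L}$ ($l{\left(L,p \right)} = \sqrt{2 L} = \sqrt{2} \sqrt{L}$)
$D = - \frac{50 i \sqrt{7}}{7}$ ($D = \frac{200}{\sqrt{2} \sqrt{-56}} = \frac{200}{\sqrt{2} \cdot 2 i \sqrt{14}} = \frac{200}{4 i \sqrt{7}} = 200 \left(- \frac{i \sqrt{7}}{28}\right) = - \frac{50 i \sqrt{7}}{7} \approx - 18.898 i$)
$\frac{Q{\left(F{\left(-8 \right)},-32 \right)}}{D} = \frac{\frac{1}{2} \frac{1}{-8} \left(-4 - 8\right)}{\left(- \frac{50}{7}\right) i \sqrt{7}} = \frac{1}{2} \left(- \frac{1}{8}\right) \left(-12\right) \frac{i \sqrt{7}}{50} = \frac{3 \frac{i \sqrt{7}}{50}}{4} = \frac{3 i \sqrt{7}}{200}$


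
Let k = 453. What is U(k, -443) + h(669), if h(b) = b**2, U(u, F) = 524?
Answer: 448085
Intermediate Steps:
U(k, -443) + h(669) = 524 + 669**2 = 524 + 447561 = 448085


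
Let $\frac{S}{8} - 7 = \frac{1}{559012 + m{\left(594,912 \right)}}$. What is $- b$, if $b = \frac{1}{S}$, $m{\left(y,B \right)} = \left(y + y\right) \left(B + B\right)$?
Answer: $- \frac{681481}{38162938} \approx -0.017857$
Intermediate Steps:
$m{\left(y,B \right)} = 4 B y$ ($m{\left(y,B \right)} = 2 y 2 B = 4 B y$)
$S = \frac{38162938}{681481}$ ($S = 56 + \frac{8}{559012 + 4 \cdot 912 \cdot 594} = 56 + \frac{8}{559012 + 2166912} = 56 + \frac{8}{2725924} = 56 + 8 \cdot \frac{1}{2725924} = 56 + \frac{2}{681481} = \frac{38162938}{681481} \approx 56.0$)
$b = \frac{681481}{38162938}$ ($b = \frac{1}{\frac{38162938}{681481}} = \frac{681481}{38162938} \approx 0.017857$)
$- b = \left(-1\right) \frac{681481}{38162938} = - \frac{681481}{38162938}$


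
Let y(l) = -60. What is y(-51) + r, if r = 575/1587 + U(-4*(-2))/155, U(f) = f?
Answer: -637273/10695 ≈ -59.586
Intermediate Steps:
r = 4427/10695 (r = 575/1587 - 4*(-2)/155 = 575*(1/1587) + 8*(1/155) = 25/69 + 8/155 = 4427/10695 ≈ 0.41393)
y(-51) + r = -60 + 4427/10695 = -637273/10695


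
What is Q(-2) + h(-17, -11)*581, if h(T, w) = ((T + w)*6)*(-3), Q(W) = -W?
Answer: 292826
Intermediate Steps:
h(T, w) = -18*T - 18*w (h(T, w) = (6*T + 6*w)*(-3) = -18*T - 18*w)
Q(-2) + h(-17, -11)*581 = -1*(-2) + (-18*(-17) - 18*(-11))*581 = 2 + (306 + 198)*581 = 2 + 504*581 = 2 + 292824 = 292826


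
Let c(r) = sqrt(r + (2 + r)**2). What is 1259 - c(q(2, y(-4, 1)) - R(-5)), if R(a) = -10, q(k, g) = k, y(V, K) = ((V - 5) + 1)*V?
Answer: 1259 - 4*sqrt(13) ≈ 1244.6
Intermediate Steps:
y(V, K) = V*(-4 + V) (y(V, K) = ((-5 + V) + 1)*V = (-4 + V)*V = V*(-4 + V))
1259 - c(q(2, y(-4, 1)) - R(-5)) = 1259 - sqrt((2 - 1*(-10)) + (2 + (2 - 1*(-10)))**2) = 1259 - sqrt((2 + 10) + (2 + (2 + 10))**2) = 1259 - sqrt(12 + (2 + 12)**2) = 1259 - sqrt(12 + 14**2) = 1259 - sqrt(12 + 196) = 1259 - sqrt(208) = 1259 - 4*sqrt(13)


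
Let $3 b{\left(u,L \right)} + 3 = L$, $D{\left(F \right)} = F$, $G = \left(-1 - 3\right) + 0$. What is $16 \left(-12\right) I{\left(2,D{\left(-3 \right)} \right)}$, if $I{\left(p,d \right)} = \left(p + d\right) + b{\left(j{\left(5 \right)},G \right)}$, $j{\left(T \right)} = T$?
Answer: $640$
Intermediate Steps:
$G = -4$ ($G = -4 + 0 = -4$)
$b{\left(u,L \right)} = -1 + \frac{L}{3}$
$I{\left(p,d \right)} = - \frac{7}{3} + d + p$ ($I{\left(p,d \right)} = \left(p + d\right) + \left(-1 + \frac{1}{3} \left(-4\right)\right) = \left(d + p\right) - \frac{7}{3} = - \frac{7}{3} + d + p$)
$16 \left(-12\right) I{\left(2,D{\left(-3 \right)} \right)} = 16 \left(-12\right) \left(- \frac{7}{3} - 3 + 2\right) = \left(-192\right) \left(- \frac{10}{3}\right) = 640$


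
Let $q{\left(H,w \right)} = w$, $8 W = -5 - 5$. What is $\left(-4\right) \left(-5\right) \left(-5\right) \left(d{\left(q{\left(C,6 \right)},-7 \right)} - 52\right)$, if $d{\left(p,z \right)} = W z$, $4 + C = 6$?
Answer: $4325$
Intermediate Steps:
$C = 2$ ($C = -4 + 6 = 2$)
$W = - \frac{5}{4}$ ($W = \frac{-5 - 5}{8} = \frac{1}{8} \left(-10\right) = - \frac{5}{4} \approx -1.25$)
$d{\left(p,z \right)} = - \frac{5 z}{4}$
$\left(-4\right) \left(-5\right) \left(-5\right) \left(d{\left(q{\left(C,6 \right)},-7 \right)} - 52\right) = \left(-4\right) \left(-5\right) \left(-5\right) \left(\left(- \frac{5}{4}\right) \left(-7\right) - 52\right) = 20 \left(-5\right) \left(\frac{35}{4} - 52\right) = - 100 \left(\frac{35}{4} - 52\right) = \left(-100\right) \left(- \frac{173}{4}\right) = 4325$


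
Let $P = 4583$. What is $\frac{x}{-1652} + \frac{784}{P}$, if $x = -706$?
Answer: $\frac{2265383}{3785558} \approx 0.59843$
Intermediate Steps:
$\frac{x}{-1652} + \frac{784}{P} = - \frac{706}{-1652} + \frac{784}{4583} = \left(-706\right) \left(- \frac{1}{1652}\right) + 784 \cdot \frac{1}{4583} = \frac{353}{826} + \frac{784}{4583} = \frac{2265383}{3785558}$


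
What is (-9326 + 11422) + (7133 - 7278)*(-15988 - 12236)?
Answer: 4094576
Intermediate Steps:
(-9326 + 11422) + (7133 - 7278)*(-15988 - 12236) = 2096 - 145*(-28224) = 2096 + 4092480 = 4094576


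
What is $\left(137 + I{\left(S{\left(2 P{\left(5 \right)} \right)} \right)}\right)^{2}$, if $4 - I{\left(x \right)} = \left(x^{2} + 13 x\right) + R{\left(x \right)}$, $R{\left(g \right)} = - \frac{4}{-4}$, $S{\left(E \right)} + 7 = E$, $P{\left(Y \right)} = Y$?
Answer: $8464$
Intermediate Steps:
$S{\left(E \right)} = -7 + E$
$R{\left(g \right)} = 1$ ($R{\left(g \right)} = \left(-4\right) \left(- \frac{1}{4}\right) = 1$)
$I{\left(x \right)} = 3 - x^{2} - 13 x$ ($I{\left(x \right)} = 4 - \left(\left(x^{2} + 13 x\right) + 1\right) = 4 - \left(1 + x^{2} + 13 x\right) = 3 - x^{2} - 13 x$)
$\left(137 + I{\left(S{\left(2 P{\left(5 \right)} \right)} \right)}\right)^{2} = \left(137 - \left(-3 + \left(-7 + 2 \cdot 5\right)^{2} + 13 \left(-7 + 2 \cdot 5\right)\right)\right)^{2} = \left(137 - \left(-3 + \left(-7 + 10\right)^{2} + 13 \left(-7 + 10\right)\right)\right)^{2} = \left(137 - 45\right)^{2} = 92^{2} = 8464$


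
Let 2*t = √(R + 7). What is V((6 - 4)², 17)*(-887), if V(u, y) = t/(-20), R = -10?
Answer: 887*I*√3/40 ≈ 38.408*I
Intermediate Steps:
t = I*√3/2 (t = √(-10 + 7)/2 = √(-3)/2 = (I*√3)/2 = I*√3/2 ≈ 0.86602*I)
V(u, y) = -I*√3/40 (V(u, y) = (I*√3/2)/(-20) = (I*√3/2)*(-1/20) = -I*√3/40)
V((6 - 4)², 17)*(-887) = -I*√3/40*(-887) = 887*I*√3/40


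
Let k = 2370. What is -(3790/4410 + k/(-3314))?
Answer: -105418/730737 ≈ -0.14426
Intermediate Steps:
-(3790/4410 + k/(-3314)) = -(3790/4410 + 2370/(-3314)) = -(3790*(1/4410) + 2370*(-1/3314)) = -(379/441 - 1185/1657) = -1*105418/730737 = -105418/730737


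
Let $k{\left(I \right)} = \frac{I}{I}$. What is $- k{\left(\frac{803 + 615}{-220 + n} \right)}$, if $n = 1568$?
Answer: $-1$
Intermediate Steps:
$k{\left(I \right)} = 1$
$- k{\left(\frac{803 + 615}{-220 + n} \right)} = \left(-1\right) 1 = -1$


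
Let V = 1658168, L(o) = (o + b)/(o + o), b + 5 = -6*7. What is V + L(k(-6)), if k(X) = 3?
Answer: 4974482/3 ≈ 1.6582e+6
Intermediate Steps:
b = -47 (b = -5 - 6*7 = -5 - 42 = -47)
L(o) = (-47 + o)/(2*o) (L(o) = (o - 47)/(o + o) = (-47 + o)/((2*o)) = (-47 + o)*(1/(2*o)) = (-47 + o)/(2*o))
V + L(k(-6)) = 1658168 + (½)*(-47 + 3)/3 = 1658168 + (½)*(⅓)*(-44) = 1658168 - 22/3 = 4974482/3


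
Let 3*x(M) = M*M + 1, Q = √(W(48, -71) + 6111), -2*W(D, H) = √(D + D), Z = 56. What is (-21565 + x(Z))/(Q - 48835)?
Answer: 61558/(3*(48835 - √(6111 - 2*√6))) ≈ 0.42085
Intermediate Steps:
W(D, H) = -√2*√D/2 (W(D, H) = -√(D + D)/2 = -√2*√D/2)
Q = √(6111 - 2*√6) (Q = √(-√2*√48/2 + 6111) = √(-√2*4*√3/2 + 6111) = √(-2*√6 + 6111) = √(6111 - 2*√6) ≈ 78.142)
x(M) = ⅓ + M²/3 (x(M) = (M*M + 1)/3 = (M² + 1)/3 = (1 + M²)/3 = ⅓ + M²/3)
(-21565 + x(Z))/(Q - 48835) = (-21565 + (⅓ + (⅓)*56²))/(√(6111 - 2*√6) - 48835) = (-21565 + (⅓ + (⅓)*3136))/(-48835 + √(6111 - 2*√6)) = (-21565 + (⅓ + 3136/3))/(-48835 + √(6111 - 2*√6)) = (-21565 + 3137/3)/(-48835 + √(6111 - 2*√6)) = -61558/(3*(-48835 + √(6111 - 2*√6)))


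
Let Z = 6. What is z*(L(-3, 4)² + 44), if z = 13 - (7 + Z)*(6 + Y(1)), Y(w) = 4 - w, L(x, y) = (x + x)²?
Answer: -139360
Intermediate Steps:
L(x, y) = 4*x² (L(x, y) = (2*x)² = 4*x²)
z = -104 (z = 13 - (7 + 6)*(6 + (4 - 1*1)) = 13 - 13*(6 + (4 - 1)) = 13 - 13*(6 + 3) = 13 - 13*9 = 13 - 1*117 = 13 - 117 = -104)
z*(L(-3, 4)² + 44) = -104*((4*(-3)²)² + 44) = -104*((4*9)² + 44) = -104*(36² + 44) = -104*(1296 + 44) = -104*1340 = -139360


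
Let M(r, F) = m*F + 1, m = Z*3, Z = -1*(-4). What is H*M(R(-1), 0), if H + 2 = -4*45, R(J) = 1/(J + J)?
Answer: -182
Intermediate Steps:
R(J) = 1/(2*J)
H = -182 (H = -2 - 4*45 = -2 - 180 = -182)
Z = 4
m = 12 (m = 4*3 = 12)
M(r, F) = 1 + 12*F (M(r, F) = 12*F + 1 = 1 + 12*F)
H*M(R(-1), 0) = -182*(1 + 12*0) = -182*(1 + 0) = -182*1 = -182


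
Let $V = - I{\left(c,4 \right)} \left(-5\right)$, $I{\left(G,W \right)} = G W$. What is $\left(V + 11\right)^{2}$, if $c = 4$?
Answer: $8281$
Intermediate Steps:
$V = 80$ ($V = - 4 \cdot 4 \left(-5\right) = \left(-1\right) 16 \left(-5\right) = \left(-16\right) \left(-5\right) = 80$)
$\left(V + 11\right)^{2} = \left(80 + 11\right)^{2} = 91^{2} = 8281$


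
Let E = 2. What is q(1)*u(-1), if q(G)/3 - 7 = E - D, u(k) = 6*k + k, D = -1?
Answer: -210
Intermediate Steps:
u(k) = 7*k
q(G) = 30 (q(G) = 21 + 3*(2 - 1*(-1)) = 21 + 3*(2 + 1) = 21 + 3*3 = 21 + 9 = 30)
q(1)*u(-1) = 30*(7*(-1)) = 30*(-7) = -210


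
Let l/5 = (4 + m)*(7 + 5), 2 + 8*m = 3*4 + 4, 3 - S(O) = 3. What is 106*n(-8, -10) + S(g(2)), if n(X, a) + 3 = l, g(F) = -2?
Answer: 36252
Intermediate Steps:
S(O) = 0 (S(O) = 3 - 1*3 = 3 - 3 = 0)
m = 7/4 (m = -¼ + (3*4 + 4)/8 = -¼ + (12 + 4)/8 = -¼ + (⅛)*16 = -¼ + 2 = 7/4 ≈ 1.7500)
l = 345 (l = 5*((4 + 7/4)*(7 + 5)) = 5*((23/4)*12) = 5*69 = 345)
n(X, a) = 342 (n(X, a) = -3 + 345 = 342)
106*n(-8, -10) + S(g(2)) = 106*342 + 0 = 36252 + 0 = 36252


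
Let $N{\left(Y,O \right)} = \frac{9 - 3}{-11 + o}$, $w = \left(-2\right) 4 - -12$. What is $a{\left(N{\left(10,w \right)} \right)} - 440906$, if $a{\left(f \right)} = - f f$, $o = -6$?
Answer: $- \frac{127421870}{289} \approx -4.4091 \cdot 10^{5}$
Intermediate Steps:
$w = 4$ ($w = -8 + 12 = 4$)
$N{\left(Y,O \right)} = - \frac{6}{17}$ ($N{\left(Y,O \right)} = \frac{9 - 3}{-11 - 6} = \frac{6}{-17} = 6 \left(- \frac{1}{17}\right) = - \frac{6}{17}$)
$a{\left(f \right)} = - f^{2}$
$a{\left(N{\left(10,w \right)} \right)} - 440906 = - \left(- \frac{6}{17}\right)^{2} - 440906 = \left(-1\right) \frac{36}{289} - 440906 = - \frac{36}{289} - 440906 = - \frac{127421870}{289}$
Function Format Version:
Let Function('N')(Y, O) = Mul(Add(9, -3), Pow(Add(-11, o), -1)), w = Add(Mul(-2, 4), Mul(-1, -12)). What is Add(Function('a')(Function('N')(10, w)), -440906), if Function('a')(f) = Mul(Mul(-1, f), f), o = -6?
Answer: Rational(-127421870, 289) ≈ -4.4091e+5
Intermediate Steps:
w = 4 (w = Add(-8, 12) = 4)
Function('N')(Y, O) = Rational(-6, 17) (Function('N')(Y, O) = Mul(Add(9, -3), Pow(Add(-11, -6), -1)) = Mul(6, Pow(-17, -1)) = Mul(6, Rational(-1, 17)) = Rational(-6, 17))
Function('a')(f) = Mul(-1, Pow(f, 2))
Add(Function('a')(Function('N')(10, w)), -440906) = Add(Mul(-1, Pow(Rational(-6, 17), 2)), -440906) = Add(Mul(-1, Rational(36, 289)), -440906) = Add(Rational(-36, 289), -440906) = Rational(-127421870, 289)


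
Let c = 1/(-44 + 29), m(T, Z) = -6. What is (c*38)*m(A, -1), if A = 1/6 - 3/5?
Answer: 76/5 ≈ 15.200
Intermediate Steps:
A = -13/30 (A = 1*(⅙) - 3*⅕ = ⅙ - ⅗ = -13/30 ≈ -0.43333)
c = -1/15 (c = 1/(-15) = -1/15 ≈ -0.066667)
(c*38)*m(A, -1) = -1/15*38*(-6) = -38/15*(-6) = 76/5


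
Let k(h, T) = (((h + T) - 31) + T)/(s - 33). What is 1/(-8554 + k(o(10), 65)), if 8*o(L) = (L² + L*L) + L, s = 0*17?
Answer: -44/376543 ≈ -0.00011685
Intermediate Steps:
s = 0
o(L) = L²/4 + L/8 (o(L) = ((L² + L*L) + L)/8 = ((L² + L²) + L)/8 = (2*L² + L)/8 = (L + 2*L²)/8 = L²/4 + L/8)
k(h, T) = 31/33 - 2*T/33 - h/33 (k(h, T) = (((h + T) - 31) + T)/(0 - 33) = (((T + h) - 31) + T)/(-33) = ((-31 + T + h) + T)*(-1/33) = (-31 + h + 2*T)*(-1/33) = 31/33 - 2*T/33 - h/33)
1/(-8554 + k(o(10), 65)) = 1/(-8554 + (31/33 - 2/33*65 - 10*(1 + 2*10)/264)) = 1/(-8554 + (31/33 - 130/33 - 10*(1 + 20)/264)) = 1/(-8554 + (31/33 - 130/33 - 10*21/264)) = 1/(-8554 + (31/33 - 130/33 - 1/33*105/4)) = 1/(-8554 + (31/33 - 130/33 - 35/44)) = 1/(-8554 - 167/44) = 1/(-376543/44) = -44/376543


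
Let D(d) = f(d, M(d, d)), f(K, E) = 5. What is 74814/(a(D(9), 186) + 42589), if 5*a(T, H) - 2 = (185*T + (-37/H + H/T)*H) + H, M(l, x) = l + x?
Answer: 1870350/1104701 ≈ 1.6931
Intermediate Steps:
D(d) = 5
a(T, H) = ⅖ + 37*T + H/5 + H*(-37/H + H/T)/5 (a(T, H) = ⅖ + ((185*T + (-37/H + H/T)*H) + H)/5 = ⅖ + ((185*T + H*(-37/H + H/T)) + H)/5 = ⅖ + (H + 185*T + H*(-37/H + H/T))/5 = ⅖ + (37*T + H/5 + H*(-37/H + H/T)/5) = ⅖ + 37*T + H/5 + H*(-37/H + H/T)/5)
74814/(a(D(9), 186) + 42589) = 74814/((⅕)*(186² + 5*(-35 + 186 + 185*5))/5 + 42589) = 74814/((⅕)*(⅕)*(34596 + 5*(-35 + 186 + 925)) + 42589) = 74814/((⅕)*(⅕)*(34596 + 5*1076) + 42589) = 74814/((⅕)*(⅕)*(34596 + 5380) + 42589) = 74814/((⅕)*(⅕)*39976 + 42589) = 74814/(39976/25 + 42589) = 74814/(1104701/25) = 74814*(25/1104701) = 1870350/1104701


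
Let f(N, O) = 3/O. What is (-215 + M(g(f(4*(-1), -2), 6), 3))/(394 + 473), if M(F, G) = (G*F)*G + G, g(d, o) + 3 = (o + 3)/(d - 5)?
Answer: -3269/11271 ≈ -0.29004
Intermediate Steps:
g(d, o) = -3 + (3 + o)/(-5 + d) (g(d, o) = -3 + (o + 3)/(d - 5) = -3 + (3 + o)/(-5 + d))
M(F, G) = G + F*G² (M(F, G) = (F*G)*G + G = F*G² + G = G + F*G²)
(-215 + M(g(f(4*(-1), -2), 6), 3))/(394 + 473) = (-215 + 3*(1 + ((18 + 6 - 9/(-2))/(-5 + 3/(-2)))*3))/(394 + 473) = (-215 + 3*(1 + ((18 + 6 - 9*(-1)/2)/(-5 + 3*(-½)))*3))/867 = (-215 + 3*(1 + ((18 + 6 - 3*(-3/2))/(-5 - 3/2))*3))*(1/867) = (-215 + 3*(1 + ((18 + 6 + 9/2)/(-13/2))*3))*(1/867) = (-215 + 3*(1 - 2/13*57/2*3))*(1/867) = (-215 + 3*(1 - 57/13*3))*(1/867) = (-215 + 3*(1 - 171/13))*(1/867) = (-215 + 3*(-158/13))*(1/867) = (-215 - 474/13)*(1/867) = -3269/13*1/867 = -3269/11271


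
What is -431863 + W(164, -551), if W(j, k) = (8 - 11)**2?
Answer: -431854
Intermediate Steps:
W(j, k) = 9 (W(j, k) = (-3)**2 = 9)
-431863 + W(164, -551) = -431863 + 9 = -431854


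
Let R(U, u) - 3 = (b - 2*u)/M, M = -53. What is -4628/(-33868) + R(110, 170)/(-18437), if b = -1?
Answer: 1126341777/8273622187 ≈ 0.13614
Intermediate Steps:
R(U, u) = 160/53 + 2*u/53 (R(U, u) = 3 + (-1 - 2*u)/(-53) = 3 + (-1 - 2*u)*(-1/53) = 3 + (1/53 + 2*u/53) = 160/53 + 2*u/53)
-4628/(-33868) + R(110, 170)/(-18437) = -4628/(-33868) + (160/53 + (2/53)*170)/(-18437) = -4628*(-1/33868) + (160/53 + 340/53)*(-1/18437) = 1157/8467 + (500/53)*(-1/18437) = 1157/8467 - 500/977161 = 1126341777/8273622187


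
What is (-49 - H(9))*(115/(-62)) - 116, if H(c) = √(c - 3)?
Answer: -1557/62 + 115*√6/62 ≈ -20.569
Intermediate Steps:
H(c) = √(-3 + c)
(-49 - H(9))*(115/(-62)) - 116 = (-49 - √(-3 + 9))*(115/(-62)) - 116 = (-49 - √6)*(115*(-1/62)) - 116 = (-49 - √6)*(-115/62) - 116 = (5635/62 + 115*√6/62) - 116 = -1557/62 + 115*√6/62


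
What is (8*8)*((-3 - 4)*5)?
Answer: -2240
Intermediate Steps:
(8*8)*((-3 - 4)*5) = 64*(-7*5) = 64*(-35) = -2240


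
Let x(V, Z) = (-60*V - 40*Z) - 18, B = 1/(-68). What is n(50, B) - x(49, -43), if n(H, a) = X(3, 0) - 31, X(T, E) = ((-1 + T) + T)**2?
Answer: 1232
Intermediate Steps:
X(T, E) = (-1 + 2*T)**2
B = -1/68 ≈ -0.014706
n(H, a) = -6 (n(H, a) = (-1 + 2*3)**2 - 31 = (-1 + 6)**2 - 31 = 5**2 - 31 = 25 - 31 = -6)
x(V, Z) = -18 - 60*V - 40*Z
n(50, B) - x(49, -43) = -6 - (-18 - 60*49 - 40*(-43)) = -6 - (-18 - 2940 + 1720) = -6 - 1*(-1238) = -6 + 1238 = 1232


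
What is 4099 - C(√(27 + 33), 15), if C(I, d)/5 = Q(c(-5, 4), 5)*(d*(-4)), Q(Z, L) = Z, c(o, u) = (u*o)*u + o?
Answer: -21401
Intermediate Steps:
c(o, u) = o + o*u² (c(o, u) = (o*u)*u + o = o*u² + o = o + o*u²)
C(I, d) = 1700*d (C(I, d) = 5*((-5*(1 + 4²))*(d*(-4))) = 5*((-5*(1 + 16))*(-4*d)) = 5*((-5*17)*(-4*d)) = 5*(-(-340)*d) = 5*(340*d) = 1700*d)
4099 - C(√(27 + 33), 15) = 4099 - 1700*15 = 4099 - 1*25500 = 4099 - 25500 = -21401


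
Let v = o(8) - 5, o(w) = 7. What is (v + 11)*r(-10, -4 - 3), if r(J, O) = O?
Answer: -91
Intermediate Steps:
v = 2 (v = 7 - 5 = 2)
(v + 11)*r(-10, -4 - 3) = (2 + 11)*(-4 - 3) = 13*(-7) = -91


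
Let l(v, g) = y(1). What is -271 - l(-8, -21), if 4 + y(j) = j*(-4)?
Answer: -263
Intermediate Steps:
y(j) = -4 - 4*j (y(j) = -4 + j*(-4) = -4 - 4*j)
l(v, g) = -8 (l(v, g) = -4 - 4*1 = -4 - 4 = -8)
-271 - l(-8, -21) = -271 - 1*(-8) = -271 + 8 = -263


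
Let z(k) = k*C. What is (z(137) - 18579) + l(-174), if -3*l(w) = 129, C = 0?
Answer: -18622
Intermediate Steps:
z(k) = 0 (z(k) = k*0 = 0)
l(w) = -43 (l(w) = -⅓*129 = -43)
(z(137) - 18579) + l(-174) = (0 - 18579) - 43 = -18579 - 43 = -18622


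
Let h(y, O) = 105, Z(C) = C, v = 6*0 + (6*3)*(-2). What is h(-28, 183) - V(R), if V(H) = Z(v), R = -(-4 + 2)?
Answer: 141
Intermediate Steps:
v = -36 (v = 0 + 18*(-2) = 0 - 36 = -36)
R = 2 (R = -1*(-2) = 2)
V(H) = -36
h(-28, 183) - V(R) = 105 - 1*(-36) = 105 + 36 = 141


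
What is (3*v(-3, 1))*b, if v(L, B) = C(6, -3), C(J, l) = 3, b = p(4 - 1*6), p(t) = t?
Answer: -18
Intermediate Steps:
b = -2 (b = 4 - 1*6 = 4 - 6 = -2)
v(L, B) = 3
(3*v(-3, 1))*b = (3*3)*(-2) = 9*(-2) = -18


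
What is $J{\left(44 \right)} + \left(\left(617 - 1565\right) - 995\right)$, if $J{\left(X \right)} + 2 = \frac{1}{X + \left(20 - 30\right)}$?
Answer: $- \frac{66129}{34} \approx -1945.0$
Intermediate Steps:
$J{\left(X \right)} = -2 + \frac{1}{-10 + X}$ ($J{\left(X \right)} = -2 + \frac{1}{X + \left(20 - 30\right)} = -2 + \frac{1}{X - 10} = -2 + \frac{1}{-10 + X}$)
$J{\left(44 \right)} + \left(\left(617 - 1565\right) - 995\right) = \frac{21 - 88}{-10 + 44} + \left(\left(617 - 1565\right) - 995\right) = \frac{21 - 88}{34} - 1943 = \frac{1}{34} \left(-67\right) - 1943 = - \frac{67}{34} - 1943 = - \frac{66129}{34}$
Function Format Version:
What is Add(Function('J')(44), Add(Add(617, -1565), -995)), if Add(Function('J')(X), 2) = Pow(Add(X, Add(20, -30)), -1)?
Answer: Rational(-66129, 34) ≈ -1945.0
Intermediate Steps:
Function('J')(X) = Add(-2, Pow(Add(-10, X), -1)) (Function('J')(X) = Add(-2, Pow(Add(X, Add(20, -30)), -1)) = Add(-2, Pow(Add(X, -10), -1)) = Add(-2, Pow(Add(-10, X), -1)))
Add(Function('J')(44), Add(Add(617, -1565), -995)) = Add(Mul(Pow(Add(-10, 44), -1), Add(21, Mul(-2, 44))), Add(Add(617, -1565), -995)) = Add(Mul(Pow(34, -1), Add(21, -88)), Add(-948, -995)) = Add(Mul(Rational(1, 34), -67), -1943) = Add(Rational(-67, 34), -1943) = Rational(-66129, 34)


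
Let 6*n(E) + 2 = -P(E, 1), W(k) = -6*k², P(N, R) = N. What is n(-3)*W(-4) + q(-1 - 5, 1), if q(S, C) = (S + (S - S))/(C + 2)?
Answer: -18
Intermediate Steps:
n(E) = -⅓ - E/6 (n(E) = -⅓ + (-E)/6 = -⅓ - E/6)
q(S, C) = S/(2 + C) (q(S, C) = (S + 0)/(2 + C) = S/(2 + C))
n(-3)*W(-4) + q(-1 - 5, 1) = (-⅓ - ⅙*(-3))*(-6*(-4)²) + (-1 - 5)/(2 + 1) = (-⅓ + ½)*(-6*16) - 6/3 = (⅙)*(-96) - 6*⅓ = -16 - 2 = -18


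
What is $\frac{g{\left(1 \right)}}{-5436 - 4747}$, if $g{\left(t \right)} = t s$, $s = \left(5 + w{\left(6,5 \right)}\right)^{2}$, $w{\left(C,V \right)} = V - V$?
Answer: $- \frac{25}{10183} \approx -0.0024551$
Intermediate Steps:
$w{\left(C,V \right)} = 0$
$s = 25$ ($s = \left(5 + 0\right)^{2} = 5^{2} = 25$)
$g{\left(t \right)} = 25 t$ ($g{\left(t \right)} = t 25 = 25 t$)
$\frac{g{\left(1 \right)}}{-5436 - 4747} = \frac{25 \cdot 1}{-5436 - 4747} = \frac{25}{-10183} = 25 \left(- \frac{1}{10183}\right) = - \frac{25}{10183}$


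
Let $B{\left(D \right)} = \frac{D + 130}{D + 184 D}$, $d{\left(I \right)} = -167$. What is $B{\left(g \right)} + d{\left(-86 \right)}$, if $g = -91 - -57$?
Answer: $- \frac{525263}{3145} \approx -167.02$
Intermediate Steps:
$g = -34$ ($g = -91 + 57 = -34$)
$B{\left(D \right)} = \frac{130 + D}{185 D}$
$B{\left(g \right)} + d{\left(-86 \right)} = \frac{130 - 34}{185 \left(-34\right)} - 167 = \frac{1}{185} \left(- \frac{1}{34}\right) 96 - 167 = - \frac{48}{3145} - 167 = - \frac{525263}{3145}$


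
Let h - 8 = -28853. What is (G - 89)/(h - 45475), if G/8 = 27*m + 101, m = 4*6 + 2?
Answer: -1267/14864 ≈ -0.085240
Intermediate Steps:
h = -28845 (h = 8 - 28853 = -28845)
m = 26 (m = 24 + 2 = 26)
G = 6424 (G = 8*(27*26 + 101) = 8*(702 + 101) = 8*803 = 6424)
(G - 89)/(h - 45475) = (6424 - 89)/(-28845 - 45475) = 6335/(-74320) = 6335*(-1/74320) = -1267/14864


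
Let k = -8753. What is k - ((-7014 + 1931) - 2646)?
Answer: -1024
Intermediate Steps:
k - ((-7014 + 1931) - 2646) = -8753 - ((-7014 + 1931) - 2646) = -8753 - (-5083 - 2646) = -8753 - 1*(-7729) = -8753 + 7729 = -1024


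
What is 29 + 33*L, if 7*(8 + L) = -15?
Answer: -2140/7 ≈ -305.71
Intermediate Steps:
L = -71/7 (L = -8 + (⅐)*(-15) = -8 - 15/7 = -71/7 ≈ -10.143)
29 + 33*L = 29 + 33*(-71/7) = 29 - 2343/7 = -2140/7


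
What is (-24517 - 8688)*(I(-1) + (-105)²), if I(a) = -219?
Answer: -358813230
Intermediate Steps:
(-24517 - 8688)*(I(-1) + (-105)²) = (-24517 - 8688)*(-219 + (-105)²) = -33205*(-219 + 11025) = -33205*10806 = -358813230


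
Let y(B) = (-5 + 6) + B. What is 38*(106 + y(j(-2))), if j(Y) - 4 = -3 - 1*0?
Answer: 4104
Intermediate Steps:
j(Y) = 1 (j(Y) = 4 + (-3 - 1*0) = 4 + (-3 + 0) = 4 - 3 = 1)
y(B) = 1 + B
38*(106 + y(j(-2))) = 38*(106 + (1 + 1)) = 38*(106 + 2) = 38*108 = 4104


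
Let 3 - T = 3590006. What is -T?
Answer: 3590003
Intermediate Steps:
T = -3590003 (T = 3 - 1*3590006 = 3 - 3590006 = -3590003)
-T = -1*(-3590003) = 3590003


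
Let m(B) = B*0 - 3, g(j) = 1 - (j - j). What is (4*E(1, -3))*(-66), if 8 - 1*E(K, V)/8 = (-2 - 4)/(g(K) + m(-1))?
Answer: -10560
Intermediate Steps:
g(j) = 1 (g(j) = 1 - 1*0 = 1 + 0 = 1)
m(B) = -3 (m(B) = 0 - 3 = -3)
E(K, V) = 40 (E(K, V) = 64 - 8*(-2 - 4)/(1 - 3) = 64 - (-48)/(-2) = 64 - (-48)*(-1)/2 = 64 - 8*3 = 64 - 24 = 40)
(4*E(1, -3))*(-66) = (4*40)*(-66) = 160*(-66) = -10560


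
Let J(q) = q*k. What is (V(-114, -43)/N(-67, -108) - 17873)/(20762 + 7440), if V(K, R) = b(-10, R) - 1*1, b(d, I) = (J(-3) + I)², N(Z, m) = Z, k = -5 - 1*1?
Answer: -1198115/1889534 ≈ -0.63408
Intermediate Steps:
k = -6 (k = -5 - 1 = -6)
J(q) = -6*q (J(q) = q*(-6) = -6*q)
b(d, I) = (18 + I)² (b(d, I) = (-6*(-3) + I)² = (18 + I)²)
V(K, R) = -1 + (18 + R)² (V(K, R) = (18 + R)² - 1*1 = (18 + R)² - 1 = -1 + (18 + R)²)
(V(-114, -43)/N(-67, -108) - 17873)/(20762 + 7440) = ((-1 + (18 - 43)²)/(-67) - 17873)/(20762 + 7440) = ((-1 + (-25)²)*(-1/67) - 17873)/28202 = ((-1 + 625)*(-1/67) - 17873)*(1/28202) = (624*(-1/67) - 17873)*(1/28202) = (-624/67 - 17873)*(1/28202) = -1198115/67*1/28202 = -1198115/1889534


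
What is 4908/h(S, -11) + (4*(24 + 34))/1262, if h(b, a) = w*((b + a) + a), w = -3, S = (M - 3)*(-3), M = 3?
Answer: 517434/6941 ≈ 74.547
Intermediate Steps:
S = 0 (S = (3 - 3)*(-3) = 0*(-3) = 0)
h(b, a) = -6*a - 3*b (h(b, a) = -3*((b + a) + a) = -3*((a + b) + a) = -3*(b + 2*a) = -6*a - 3*b)
4908/h(S, -11) + (4*(24 + 34))/1262 = 4908/(-6*(-11) - 3*0) + (4*(24 + 34))/1262 = 4908/(66 + 0) + (4*58)*(1/1262) = 4908/66 + 232*(1/1262) = 4908*(1/66) + 116/631 = 818/11 + 116/631 = 517434/6941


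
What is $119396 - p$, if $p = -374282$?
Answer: $493678$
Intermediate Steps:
$119396 - p = 119396 - -374282 = 119396 + 374282 = 493678$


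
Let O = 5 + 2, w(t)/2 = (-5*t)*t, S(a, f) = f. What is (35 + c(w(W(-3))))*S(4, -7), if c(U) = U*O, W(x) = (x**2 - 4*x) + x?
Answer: 158515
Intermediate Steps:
W(x) = x**2 - 3*x
w(t) = -10*t**2 (w(t) = 2*((-5*t)*t) = 2*(-5*t**2) = -10*t**2)
O = 7
c(U) = 7*U (c(U) = U*7 = 7*U)
(35 + c(w(W(-3))))*S(4, -7) = (35 + 7*(-10*9*(-3 - 3)**2))*(-7) = (35 + 7*(-10*(-3*(-6))**2))*(-7) = (35 + 7*(-10*18**2))*(-7) = (35 + 7*(-10*324))*(-7) = (35 + 7*(-3240))*(-7) = (35 - 22680)*(-7) = -22645*(-7) = 158515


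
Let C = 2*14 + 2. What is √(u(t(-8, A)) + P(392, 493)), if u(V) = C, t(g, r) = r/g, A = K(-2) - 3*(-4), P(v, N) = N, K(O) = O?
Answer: √523 ≈ 22.869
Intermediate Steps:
A = 10 (A = -2 - 3*(-4) = -2 + 12 = 10)
C = 30 (C = 28 + 2 = 30)
u(V) = 30
√(u(t(-8, A)) + P(392, 493)) = √(30 + 493) = √523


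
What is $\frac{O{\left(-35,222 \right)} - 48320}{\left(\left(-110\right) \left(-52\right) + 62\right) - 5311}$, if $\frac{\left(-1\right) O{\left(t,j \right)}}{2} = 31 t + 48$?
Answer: $- \frac{46246}{471} \approx -98.187$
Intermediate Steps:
$O{\left(t,j \right)} = -96 - 62 t$ ($O{\left(t,j \right)} = - 2 \left(31 t + 48\right) = - 2 \left(48 + 31 t\right) = -96 - 62 t$)
$\frac{O{\left(-35,222 \right)} - 48320}{\left(\left(-110\right) \left(-52\right) + 62\right) - 5311} = \frac{\left(-96 - -2170\right) - 48320}{\left(\left(-110\right) \left(-52\right) + 62\right) - 5311} = \frac{\left(-96 + 2170\right) - 48320}{\left(5720 + 62\right) - 5311} = \frac{2074 - 48320}{5782 - 5311} = - \frac{46246}{471}$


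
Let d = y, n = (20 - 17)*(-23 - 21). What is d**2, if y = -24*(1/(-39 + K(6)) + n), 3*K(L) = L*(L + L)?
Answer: 251159104/25 ≈ 1.0046e+7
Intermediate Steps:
K(L) = 2*L**2/3 (K(L) = (L*(L + L))/3 = (L*(2*L))/3 = (2*L**2)/3 = 2*L**2/3)
n = -132 (n = 3*(-44) = -132)
y = 15848/5 (y = -24*(1/(-39 + (2/3)*6**2) - 132) = -24*(1/(-39 + (2/3)*36) - 132) = -24*(1/(-39 + 24) - 132) = -24*(1/(-15) - 132) = -24*(-1/15 - 132) = -24*(-1981/15) = 15848/5 ≈ 3169.6)
d = 15848/5 ≈ 3169.6
d**2 = (15848/5)**2 = 251159104/25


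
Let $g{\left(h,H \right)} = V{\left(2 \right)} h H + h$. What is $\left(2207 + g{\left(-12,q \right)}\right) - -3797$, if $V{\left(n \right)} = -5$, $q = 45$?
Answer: $8692$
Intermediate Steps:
$g{\left(h,H \right)} = h - 5 H h$ ($g{\left(h,H \right)} = - 5 h H + h = - 5 H h + h = h - 5 H h$)
$\left(2207 + g{\left(-12,q \right)}\right) - -3797 = \left(2207 - 12 \left(1 - 225\right)\right) - -3797 = \left(2207 - 12 \left(1 - 225\right)\right) + 3797 = \left(2207 - -2688\right) + 3797 = \left(2207 + 2688\right) + 3797 = 4895 + 3797 = 8692$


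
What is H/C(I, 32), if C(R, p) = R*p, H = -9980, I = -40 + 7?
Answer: 2495/264 ≈ 9.4508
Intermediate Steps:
I = -33
H/C(I, 32) = -9980/((-33*32)) = -9980/(-1056) = -9980*(-1/1056) = 2495/264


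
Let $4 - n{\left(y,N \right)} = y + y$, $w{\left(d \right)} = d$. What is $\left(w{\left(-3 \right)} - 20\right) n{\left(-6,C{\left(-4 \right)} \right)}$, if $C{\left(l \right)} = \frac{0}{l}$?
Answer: $-368$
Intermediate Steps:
$C{\left(l \right)} = 0$
$n{\left(y,N \right)} = 4 - 2 y$ ($n{\left(y,N \right)} = 4 - \left(y + y\right) = 4 - 2 y$)
$\left(w{\left(-3 \right)} - 20\right) n{\left(-6,C{\left(-4 \right)} \right)} = \left(-3 - 20\right) \left(4 - -12\right) = - 23 \left(4 + 12\right) = \left(-23\right) 16 = -368$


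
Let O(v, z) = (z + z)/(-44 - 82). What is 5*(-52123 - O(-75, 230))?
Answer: -16417595/63 ≈ -2.6060e+5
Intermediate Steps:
O(v, z) = -z/63 (O(v, z) = (2*z)/(-126) = (2*z)*(-1/126) = -z/63)
5*(-52123 - O(-75, 230)) = 5*(-52123 - (-1)*230/63) = 5*(-52123 - 1*(-230/63)) = 5*(-52123 + 230/63) = 5*(-3283519/63) = -16417595/63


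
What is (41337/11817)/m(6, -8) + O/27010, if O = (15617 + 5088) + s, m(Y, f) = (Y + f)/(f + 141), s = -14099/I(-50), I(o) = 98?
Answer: -805833329627/3475484740 ≈ -231.86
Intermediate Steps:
s = -14099/98 ≈ -143.87
m(Y, f) = (Y + f)/(141 + f)
O = 2014991/98 (O = (15617 + 5088) - 14099/98 = 20705 - 14099/98 = 2014991/98 ≈ 20561.)
(41337/11817)/m(6, -8) + O/27010 = (41337/11817)/(((6 - 8)/(141 - 8))) + (2014991/98)/27010 = (41337*(1/11817))/((-2/133)) + (2014991/98)*(1/27010) = 4593/(1313*(((1/133)*(-2)))) + 2014991/2646980 = 4593/(1313*(-2/133)) + 2014991/2646980 = (4593/1313)*(-133/2) + 2014991/2646980 = -610869/2626 + 2014991/2646980 = -805833329627/3475484740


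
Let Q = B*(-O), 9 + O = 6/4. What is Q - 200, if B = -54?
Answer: -605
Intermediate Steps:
O = -15/2 (O = -9 + 6/4 = -9 + 6*(1/4) = -9 + 3/2 = -15/2 ≈ -7.5000)
Q = -405 (Q = -(-54)*(-15)/2 = -54*15/2 = -405)
Q - 200 = -405 - 200 = -605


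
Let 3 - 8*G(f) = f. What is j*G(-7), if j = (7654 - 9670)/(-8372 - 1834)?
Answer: 20/81 ≈ 0.24691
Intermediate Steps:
G(f) = 3/8 - f/8
j = 16/81 (j = -2016/(-10206) = -2016*(-1/10206) = 16/81 ≈ 0.19753)
j*G(-7) = 16*(3/8 - 1/8*(-7))/81 = 16*(3/8 + 7/8)/81 = (16/81)*(5/4) = 20/81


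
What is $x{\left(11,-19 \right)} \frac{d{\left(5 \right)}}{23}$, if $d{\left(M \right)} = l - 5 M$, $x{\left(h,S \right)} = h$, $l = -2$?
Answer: $- \frac{297}{23} \approx -12.913$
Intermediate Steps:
$d{\left(M \right)} = -2 - 5 M$
$x{\left(11,-19 \right)} \frac{d{\left(5 \right)}}{23} = 11 \frac{-2 - 25}{23} = 11 \left(-2 - 25\right) \frac{1}{23} = 11 \left(\left(-27\right) \frac{1}{23}\right) = 11 \left(- \frac{27}{23}\right) = - \frac{297}{23}$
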